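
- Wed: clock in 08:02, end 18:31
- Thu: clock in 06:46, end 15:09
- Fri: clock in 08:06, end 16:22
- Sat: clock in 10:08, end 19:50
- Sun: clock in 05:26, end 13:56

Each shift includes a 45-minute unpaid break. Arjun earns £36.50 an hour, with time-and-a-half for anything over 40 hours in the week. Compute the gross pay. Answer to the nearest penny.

Wed: 08:02–18:31 = 10 h 29 min; less 45 min break → 9 h 44 min
Thu: 06:46–15:09 = 8 h 23 min; less 45 min break → 7 h 38 min
Fri: 08:06–16:22 = 8 h 16 min; less 45 min break → 7 h 31 min
Sat: 10:08–19:50 = 9 h 42 min; less 45 min break → 8 h 57 min
Sun: 05:26–13:56 = 8 h 30 min; less 45 min break → 7 h 45 min
Total worked: 41 h 35 min = 2495 min.
Regular 40 h 0 min = 2400 min at £36.50/h; overtime 1 h 35 min = 95 min at £54.75/h.
Pay = (2400 × £36.50 + 95 × £54.75) ÷ 60 = £1546.69.

£1546.69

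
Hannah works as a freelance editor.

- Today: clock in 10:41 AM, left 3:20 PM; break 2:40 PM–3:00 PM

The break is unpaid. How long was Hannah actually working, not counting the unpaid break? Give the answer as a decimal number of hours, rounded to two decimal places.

4.32 hours

Today: 10:41 AM–3:20 PM = 4 h 39 min; less 20 min break → 4 h 19 min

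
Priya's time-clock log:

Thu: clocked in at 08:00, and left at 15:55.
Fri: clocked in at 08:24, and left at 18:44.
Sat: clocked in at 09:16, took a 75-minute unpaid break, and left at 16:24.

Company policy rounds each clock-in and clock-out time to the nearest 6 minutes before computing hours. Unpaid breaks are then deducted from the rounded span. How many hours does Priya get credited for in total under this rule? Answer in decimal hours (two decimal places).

24.05 hours

Thu: in 08:00→08:00, out 15:55→15:54; 7 h 54 min
Fri: in 08:24→08:24, out 18:44→18:42; 10 h 18 min
Sat: in 09:16→09:18, out 16:24→16:24; 7 h 6 min − 75 min = 5 h 51 min
Total credited: 24 h 3 min.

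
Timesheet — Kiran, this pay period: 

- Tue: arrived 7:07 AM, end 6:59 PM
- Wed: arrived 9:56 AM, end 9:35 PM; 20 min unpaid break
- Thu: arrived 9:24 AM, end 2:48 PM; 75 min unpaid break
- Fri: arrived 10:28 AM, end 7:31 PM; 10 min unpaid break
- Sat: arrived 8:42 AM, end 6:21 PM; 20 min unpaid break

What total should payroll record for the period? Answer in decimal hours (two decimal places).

45.53 hours

Tue: 7:07 AM–6:59 PM = 11 h 52 min
Wed: 9:56 AM–9:35 PM = 11 h 39 min; less 20 min break → 11 h 19 min
Thu: 9:24 AM–2:48 PM = 5 h 24 min; less 75 min break → 4 h 9 min
Fri: 10:28 AM–7:31 PM = 9 h 3 min; less 10 min break → 8 h 53 min
Sat: 8:42 AM–6:21 PM = 9 h 39 min; less 20 min break → 9 h 19 min
Total: 11 h 52 min + 11 h 19 min + 4 h 9 min + 8 h 53 min + 9 h 19 min = 45 h 32 min.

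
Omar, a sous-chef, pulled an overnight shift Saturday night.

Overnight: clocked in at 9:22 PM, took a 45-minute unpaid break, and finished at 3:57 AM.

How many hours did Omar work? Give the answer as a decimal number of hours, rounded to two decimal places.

5.83 hours

Overnight: 9:22 PM → midnight = 2 h 38 min; midnight → 3:57 AM = 3 h 57 min; span 6 h 35 min; less 45 min break → 5 h 50 min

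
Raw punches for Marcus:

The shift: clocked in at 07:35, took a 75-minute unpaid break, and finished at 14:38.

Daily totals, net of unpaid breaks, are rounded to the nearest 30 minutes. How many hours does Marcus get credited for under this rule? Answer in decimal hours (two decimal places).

The shift: 07:35–14:38 = 7 h 3 min − 75 min = 5 h 48 min → rounds to 6 h 0 min

6.00 hours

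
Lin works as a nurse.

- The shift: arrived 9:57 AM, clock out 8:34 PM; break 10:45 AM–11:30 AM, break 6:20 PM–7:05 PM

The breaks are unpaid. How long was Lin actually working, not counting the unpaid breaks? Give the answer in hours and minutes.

9 h 7 min

The shift: 9:57 AM–8:34 PM = 10 h 37 min; less 90 min break → 9 h 7 min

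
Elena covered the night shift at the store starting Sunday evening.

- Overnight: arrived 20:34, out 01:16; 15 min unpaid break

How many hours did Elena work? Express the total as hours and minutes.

4 h 27 min

Overnight: 20:34 → midnight = 3 h 26 min; midnight → 01:16 = 1 h 16 min; span 4 h 42 min; less 15 min break → 4 h 27 min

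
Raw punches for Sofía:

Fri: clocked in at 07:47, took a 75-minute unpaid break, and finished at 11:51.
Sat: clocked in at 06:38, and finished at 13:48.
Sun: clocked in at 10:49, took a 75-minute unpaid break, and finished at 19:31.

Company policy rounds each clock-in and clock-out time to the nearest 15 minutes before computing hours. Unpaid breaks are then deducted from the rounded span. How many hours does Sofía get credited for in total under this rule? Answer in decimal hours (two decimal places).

17.25 hours

Fri: in 07:47→07:45, out 11:51→11:45; 4 h 0 min − 75 min = 2 h 45 min
Sat: in 06:38→06:45, out 13:48→13:45; 7 h 0 min
Sun: in 10:49→10:45, out 19:31→19:30; 8 h 45 min − 75 min = 7 h 30 min
Total credited: 17 h 15 min.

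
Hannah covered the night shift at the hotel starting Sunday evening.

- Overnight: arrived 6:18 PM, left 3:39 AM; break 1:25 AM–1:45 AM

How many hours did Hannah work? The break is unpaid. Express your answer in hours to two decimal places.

9.02 hours

Overnight: 6:18 PM → midnight = 5 h 42 min; midnight → 3:39 AM = 3 h 39 min; span 9 h 21 min; less 20 min break → 9 h 1 min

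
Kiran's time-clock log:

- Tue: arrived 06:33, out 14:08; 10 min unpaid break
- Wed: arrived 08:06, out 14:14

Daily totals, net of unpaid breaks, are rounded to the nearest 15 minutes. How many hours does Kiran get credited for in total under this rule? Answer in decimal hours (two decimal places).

Tue: 06:33–14:08 = 7 h 35 min − 10 min = 7 h 25 min → rounds to 7 h 30 min
Wed: 08:06–14:14 = 6 h 8 min → rounds to 6 h 15 min
Total credited: 13 h 45 min.

13.75 hours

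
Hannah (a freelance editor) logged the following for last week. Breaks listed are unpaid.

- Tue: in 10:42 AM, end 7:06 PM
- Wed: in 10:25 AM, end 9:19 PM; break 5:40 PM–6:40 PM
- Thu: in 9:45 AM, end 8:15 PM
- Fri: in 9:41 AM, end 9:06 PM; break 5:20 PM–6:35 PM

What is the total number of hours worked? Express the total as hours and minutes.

Tue: 10:42 AM–7:06 PM = 8 h 24 min
Wed: 10:25 AM–9:19 PM = 10 h 54 min; less 60 min break → 9 h 54 min
Thu: 9:45 AM–8:15 PM = 10 h 30 min
Fri: 9:41 AM–9:06 PM = 11 h 25 min; less 75 min break → 10 h 10 min
Total: 8 h 24 min + 9 h 54 min + 10 h 30 min + 10 h 10 min = 38 h 58 min.

38 h 58 min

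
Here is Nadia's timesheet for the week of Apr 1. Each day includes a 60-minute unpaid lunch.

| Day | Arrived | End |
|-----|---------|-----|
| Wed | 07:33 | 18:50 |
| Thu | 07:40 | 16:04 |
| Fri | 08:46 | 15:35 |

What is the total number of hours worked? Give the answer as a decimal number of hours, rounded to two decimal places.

Wed: 07:33–18:50 = 11 h 17 min; less 60 min break → 10 h 17 min
Thu: 07:40–16:04 = 8 h 24 min; less 60 min break → 7 h 24 min
Fri: 08:46–15:35 = 6 h 49 min; less 60 min break → 5 h 49 min
Total: 10 h 17 min + 7 h 24 min + 5 h 49 min = 23 h 30 min.

23.50 hours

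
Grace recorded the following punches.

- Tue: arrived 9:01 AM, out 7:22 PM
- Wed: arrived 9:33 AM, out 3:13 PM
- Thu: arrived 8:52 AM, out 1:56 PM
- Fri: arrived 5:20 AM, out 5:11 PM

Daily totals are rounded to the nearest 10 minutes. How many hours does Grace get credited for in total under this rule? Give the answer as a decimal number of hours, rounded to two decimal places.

32.83 hours

Tue: 9:01 AM–7:22 PM = 10 h 21 min → rounds to 10 h 20 min
Wed: 9:33 AM–3:13 PM = 5 h 40 min → rounds to 5 h 40 min
Thu: 8:52 AM–1:56 PM = 5 h 4 min → rounds to 5 h 0 min
Fri: 5:20 AM–5:11 PM = 11 h 51 min → rounds to 11 h 50 min
Total credited: 32 h 50 min.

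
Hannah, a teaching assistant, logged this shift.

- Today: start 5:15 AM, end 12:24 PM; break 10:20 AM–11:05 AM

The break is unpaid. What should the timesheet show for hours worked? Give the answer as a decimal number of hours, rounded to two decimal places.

Today: 5:15 AM–12:24 PM = 7 h 9 min; less 45 min break → 6 h 24 min

6.40 hours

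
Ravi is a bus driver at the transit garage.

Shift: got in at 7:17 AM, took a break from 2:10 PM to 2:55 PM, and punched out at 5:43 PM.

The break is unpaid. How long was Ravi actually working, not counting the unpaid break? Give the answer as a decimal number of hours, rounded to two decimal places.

Shift: 7:17 AM–5:43 PM = 10 h 26 min; less 45 min break → 9 h 41 min

9.68 hours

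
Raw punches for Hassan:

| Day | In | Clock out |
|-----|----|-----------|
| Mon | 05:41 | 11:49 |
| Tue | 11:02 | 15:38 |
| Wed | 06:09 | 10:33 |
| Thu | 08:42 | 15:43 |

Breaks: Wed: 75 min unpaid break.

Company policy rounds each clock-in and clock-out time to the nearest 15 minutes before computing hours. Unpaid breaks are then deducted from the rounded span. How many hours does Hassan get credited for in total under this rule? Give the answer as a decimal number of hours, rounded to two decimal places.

Mon: in 05:41→05:45, out 11:49→11:45; 6 h 0 min
Tue: in 11:02→11:00, out 15:38→15:45; 4 h 45 min
Wed: in 06:09→06:15, out 10:33→10:30; 4 h 15 min − 75 min = 3 h 0 min
Thu: in 08:42→08:45, out 15:43→15:45; 7 h 0 min
Total credited: 20 h 45 min.

20.75 hours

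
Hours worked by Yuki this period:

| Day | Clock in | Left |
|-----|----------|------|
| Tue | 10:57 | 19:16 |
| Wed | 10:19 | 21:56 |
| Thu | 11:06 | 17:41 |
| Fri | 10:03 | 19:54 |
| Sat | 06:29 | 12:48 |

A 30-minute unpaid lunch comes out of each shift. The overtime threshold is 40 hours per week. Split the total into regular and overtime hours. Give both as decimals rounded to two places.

Regular 40.00 hours, overtime 0.18 hours

Tue: 10:57–19:16 = 8 h 19 min; less 30 min break → 7 h 49 min
Wed: 10:19–21:56 = 11 h 37 min; less 30 min break → 11 h 7 min
Thu: 11:06–17:41 = 6 h 35 min; less 30 min break → 6 h 5 min
Fri: 10:03–19:54 = 9 h 51 min; less 30 min break → 9 h 21 min
Sat: 06:29–12:48 = 6 h 19 min; less 30 min break → 5 h 49 min
Total worked: 40 h 11 min = 40.18 h.
Threshold 40 h → overtime 0 h 11 min, regular 40 h 0 min.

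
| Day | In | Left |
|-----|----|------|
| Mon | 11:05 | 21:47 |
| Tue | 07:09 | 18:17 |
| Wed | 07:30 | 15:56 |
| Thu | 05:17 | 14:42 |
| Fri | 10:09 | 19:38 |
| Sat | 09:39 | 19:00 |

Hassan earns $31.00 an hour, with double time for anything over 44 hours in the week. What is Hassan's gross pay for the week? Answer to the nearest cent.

$2264.03

Mon: 11:05–21:47 = 10 h 42 min
Tue: 07:09–18:17 = 11 h 8 min
Wed: 07:30–15:56 = 8 h 26 min
Thu: 05:17–14:42 = 9 h 25 min
Fri: 10:09–19:38 = 9 h 29 min
Sat: 09:39–19:00 = 9 h 21 min
Total worked: 58 h 31 min = 3511 min.
Regular 44 h 0 min = 2640 min at $31.00/h; overtime 14 h 31 min = 871 min at $62.00/h.
Pay = (2640 × $31.00 + 871 × $62.00) ÷ 60 = $2264.03.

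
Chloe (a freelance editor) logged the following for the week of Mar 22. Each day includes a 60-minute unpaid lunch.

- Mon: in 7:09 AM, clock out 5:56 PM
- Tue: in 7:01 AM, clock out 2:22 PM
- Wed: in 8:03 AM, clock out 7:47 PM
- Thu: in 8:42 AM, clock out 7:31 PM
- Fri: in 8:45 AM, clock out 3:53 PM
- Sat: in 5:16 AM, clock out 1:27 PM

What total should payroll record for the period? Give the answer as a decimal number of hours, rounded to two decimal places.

50.00 hours

Mon: 7:09 AM–5:56 PM = 10 h 47 min; less 60 min break → 9 h 47 min
Tue: 7:01 AM–2:22 PM = 7 h 21 min; less 60 min break → 6 h 21 min
Wed: 8:03 AM–7:47 PM = 11 h 44 min; less 60 min break → 10 h 44 min
Thu: 8:42 AM–7:31 PM = 10 h 49 min; less 60 min break → 9 h 49 min
Fri: 8:45 AM–3:53 PM = 7 h 8 min; less 60 min break → 6 h 8 min
Sat: 5:16 AM–1:27 PM = 8 h 11 min; less 60 min break → 7 h 11 min
Total: 9 h 47 min + 6 h 21 min + 10 h 44 min + 9 h 49 min + 6 h 8 min + 7 h 11 min = 50 h 0 min.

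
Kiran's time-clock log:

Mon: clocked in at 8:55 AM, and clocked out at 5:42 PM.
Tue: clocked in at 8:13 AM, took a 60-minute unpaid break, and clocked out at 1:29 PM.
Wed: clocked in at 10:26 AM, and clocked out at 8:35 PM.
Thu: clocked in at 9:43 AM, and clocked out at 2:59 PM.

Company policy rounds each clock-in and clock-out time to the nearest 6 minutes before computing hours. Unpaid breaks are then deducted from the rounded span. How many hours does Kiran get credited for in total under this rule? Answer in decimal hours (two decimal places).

28.60 hours

Mon: in 8:55 AM→8:54 AM, out 5:42 PM→5:42 PM; 8 h 48 min
Tue: in 8:13 AM→8:12 AM, out 1:29 PM→1:30 PM; 5 h 18 min − 60 min = 4 h 18 min
Wed: in 10:26 AM→10:24 AM, out 8:35 PM→8:36 PM; 10 h 12 min
Thu: in 9:43 AM→9:42 AM, out 2:59 PM→3:00 PM; 5 h 18 min
Total credited: 28 h 36 min.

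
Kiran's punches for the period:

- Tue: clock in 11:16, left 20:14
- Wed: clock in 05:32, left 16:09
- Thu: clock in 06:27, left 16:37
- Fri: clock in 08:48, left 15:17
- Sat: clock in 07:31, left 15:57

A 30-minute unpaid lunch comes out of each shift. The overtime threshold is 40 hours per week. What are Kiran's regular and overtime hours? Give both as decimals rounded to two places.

Tue: 11:16–20:14 = 8 h 58 min; less 30 min break → 8 h 28 min
Wed: 05:32–16:09 = 10 h 37 min; less 30 min break → 10 h 7 min
Thu: 06:27–16:37 = 10 h 10 min; less 30 min break → 9 h 40 min
Fri: 08:48–15:17 = 6 h 29 min; less 30 min break → 5 h 59 min
Sat: 07:31–15:57 = 8 h 26 min; less 30 min break → 7 h 56 min
Total worked: 42 h 10 min = 42.17 h.
Threshold 40 h → overtime 2 h 10 min, regular 40 h 0 min.

Regular 40.00 hours, overtime 2.17 hours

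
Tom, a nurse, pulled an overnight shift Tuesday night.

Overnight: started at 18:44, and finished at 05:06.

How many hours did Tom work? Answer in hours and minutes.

Overnight: 18:44 → midnight = 5 h 16 min; midnight → 05:06 = 5 h 6 min; span 10 h 22 min

10 h 22 min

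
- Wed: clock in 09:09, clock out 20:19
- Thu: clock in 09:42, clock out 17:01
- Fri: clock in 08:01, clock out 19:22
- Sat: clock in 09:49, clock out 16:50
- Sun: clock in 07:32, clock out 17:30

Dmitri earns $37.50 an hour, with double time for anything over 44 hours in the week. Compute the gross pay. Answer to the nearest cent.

Wed: 09:09–20:19 = 11 h 10 min
Thu: 09:42–17:01 = 7 h 19 min
Fri: 08:01–19:22 = 11 h 21 min
Sat: 09:49–16:50 = 7 h 1 min
Sun: 07:32–17:30 = 9 h 58 min
Total worked: 46 h 49 min = 2809 min.
Regular 44 h 0 min = 2640 min at $37.50/h; overtime 2 h 49 min = 169 min at $75.00/h.
Pay = (2640 × $37.50 + 169 × $75.00) ÷ 60 = $1861.25.

$1861.25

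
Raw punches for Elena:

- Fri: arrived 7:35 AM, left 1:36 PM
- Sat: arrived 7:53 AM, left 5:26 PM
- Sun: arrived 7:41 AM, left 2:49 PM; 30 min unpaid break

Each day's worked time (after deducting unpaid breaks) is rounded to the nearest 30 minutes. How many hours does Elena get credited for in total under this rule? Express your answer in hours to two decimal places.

22.00 hours

Fri: 7:35 AM–1:36 PM = 6 h 1 min → rounds to 6 h 0 min
Sat: 7:53 AM–5:26 PM = 9 h 33 min → rounds to 9 h 30 min
Sun: 7:41 AM–2:49 PM = 7 h 8 min − 30 min = 6 h 38 min → rounds to 6 h 30 min
Total credited: 22 h 0 min.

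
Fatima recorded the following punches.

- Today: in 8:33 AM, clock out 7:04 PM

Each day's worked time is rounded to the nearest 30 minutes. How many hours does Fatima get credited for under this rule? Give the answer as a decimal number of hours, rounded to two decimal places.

10.50 hours

Today: 8:33 AM–7:04 PM = 10 h 31 min → rounds to 10 h 30 min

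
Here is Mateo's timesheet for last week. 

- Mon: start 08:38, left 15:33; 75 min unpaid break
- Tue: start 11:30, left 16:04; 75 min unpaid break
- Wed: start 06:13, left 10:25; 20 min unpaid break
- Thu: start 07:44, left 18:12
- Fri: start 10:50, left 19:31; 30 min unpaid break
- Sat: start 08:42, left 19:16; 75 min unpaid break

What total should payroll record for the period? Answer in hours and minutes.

40 h 49 min

Mon: 08:38–15:33 = 6 h 55 min; less 75 min break → 5 h 40 min
Tue: 11:30–16:04 = 4 h 34 min; less 75 min break → 3 h 19 min
Wed: 06:13–10:25 = 4 h 12 min; less 20 min break → 3 h 52 min
Thu: 07:44–18:12 = 10 h 28 min
Fri: 10:50–19:31 = 8 h 41 min; less 30 min break → 8 h 11 min
Sat: 08:42–19:16 = 10 h 34 min; less 75 min break → 9 h 19 min
Total: 5 h 40 min + 3 h 19 min + 3 h 52 min + 10 h 28 min + 8 h 11 min + 9 h 19 min = 40 h 49 min.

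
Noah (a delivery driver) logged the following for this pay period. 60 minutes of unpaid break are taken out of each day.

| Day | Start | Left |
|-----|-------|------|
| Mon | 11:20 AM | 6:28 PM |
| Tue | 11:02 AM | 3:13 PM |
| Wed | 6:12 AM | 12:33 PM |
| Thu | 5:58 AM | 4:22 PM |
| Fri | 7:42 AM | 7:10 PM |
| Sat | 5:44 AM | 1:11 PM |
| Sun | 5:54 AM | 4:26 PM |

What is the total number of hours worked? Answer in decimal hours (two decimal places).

Mon: 11:20 AM–6:28 PM = 7 h 8 min; less 60 min break → 6 h 8 min
Tue: 11:02 AM–3:13 PM = 4 h 11 min; less 60 min break → 3 h 11 min
Wed: 6:12 AM–12:33 PM = 6 h 21 min; less 60 min break → 5 h 21 min
Thu: 5:58 AM–4:22 PM = 10 h 24 min; less 60 min break → 9 h 24 min
Fri: 7:42 AM–7:10 PM = 11 h 28 min; less 60 min break → 10 h 28 min
Sat: 5:44 AM–1:11 PM = 7 h 27 min; less 60 min break → 6 h 27 min
Sun: 5:54 AM–4:26 PM = 10 h 32 min; less 60 min break → 9 h 32 min
Total: 6 h 8 min + 3 h 11 min + 5 h 21 min + 9 h 24 min + 10 h 28 min + 6 h 27 min + 9 h 32 min = 50 h 31 min.

50.52 hours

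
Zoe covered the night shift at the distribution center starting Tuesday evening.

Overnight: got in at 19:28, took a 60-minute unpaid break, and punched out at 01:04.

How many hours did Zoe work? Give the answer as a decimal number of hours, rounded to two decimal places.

4.60 hours

Overnight: 19:28 → midnight = 4 h 32 min; midnight → 01:04 = 1 h 4 min; span 5 h 36 min; less 60 min break → 4 h 36 min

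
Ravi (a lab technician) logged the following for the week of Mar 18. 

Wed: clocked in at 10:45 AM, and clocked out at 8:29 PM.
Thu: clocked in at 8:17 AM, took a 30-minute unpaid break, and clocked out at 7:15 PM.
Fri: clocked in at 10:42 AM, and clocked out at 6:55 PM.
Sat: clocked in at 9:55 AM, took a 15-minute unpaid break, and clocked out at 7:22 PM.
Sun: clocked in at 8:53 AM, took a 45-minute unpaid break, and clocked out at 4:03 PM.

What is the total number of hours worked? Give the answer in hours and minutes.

Wed: 10:45 AM–8:29 PM = 9 h 44 min
Thu: 8:17 AM–7:15 PM = 10 h 58 min; less 30 min break → 10 h 28 min
Fri: 10:42 AM–6:55 PM = 8 h 13 min
Sat: 9:55 AM–7:22 PM = 9 h 27 min; less 15 min break → 9 h 12 min
Sun: 8:53 AM–4:03 PM = 7 h 10 min; less 45 min break → 6 h 25 min
Total: 9 h 44 min + 10 h 28 min + 8 h 13 min + 9 h 12 min + 6 h 25 min = 44 h 2 min.

44 h 2 min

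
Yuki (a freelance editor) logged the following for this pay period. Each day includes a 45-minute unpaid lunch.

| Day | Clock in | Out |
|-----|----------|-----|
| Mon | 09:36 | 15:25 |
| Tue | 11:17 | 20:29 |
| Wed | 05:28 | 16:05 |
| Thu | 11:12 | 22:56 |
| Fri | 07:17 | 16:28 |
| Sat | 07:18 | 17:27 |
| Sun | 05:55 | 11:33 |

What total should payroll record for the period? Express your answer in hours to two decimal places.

57.08 hours

Mon: 09:36–15:25 = 5 h 49 min; less 45 min break → 5 h 4 min
Tue: 11:17–20:29 = 9 h 12 min; less 45 min break → 8 h 27 min
Wed: 05:28–16:05 = 10 h 37 min; less 45 min break → 9 h 52 min
Thu: 11:12–22:56 = 11 h 44 min; less 45 min break → 10 h 59 min
Fri: 07:17–16:28 = 9 h 11 min; less 45 min break → 8 h 26 min
Sat: 07:18–17:27 = 10 h 9 min; less 45 min break → 9 h 24 min
Sun: 05:55–11:33 = 5 h 38 min; less 45 min break → 4 h 53 min
Total: 5 h 4 min + 8 h 27 min + 9 h 52 min + 10 h 59 min + 8 h 26 min + 9 h 24 min + 4 h 53 min = 57 h 5 min.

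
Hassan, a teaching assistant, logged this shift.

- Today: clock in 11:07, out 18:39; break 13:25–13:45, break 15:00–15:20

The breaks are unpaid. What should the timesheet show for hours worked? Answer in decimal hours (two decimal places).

6.87 hours

Today: 11:07–18:39 = 7 h 32 min; less 40 min break → 6 h 52 min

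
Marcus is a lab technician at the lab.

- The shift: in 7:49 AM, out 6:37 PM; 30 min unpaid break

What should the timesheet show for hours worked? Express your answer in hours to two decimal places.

10.30 hours

The shift: 7:49 AM–6:37 PM = 10 h 48 min; less 30 min break → 10 h 18 min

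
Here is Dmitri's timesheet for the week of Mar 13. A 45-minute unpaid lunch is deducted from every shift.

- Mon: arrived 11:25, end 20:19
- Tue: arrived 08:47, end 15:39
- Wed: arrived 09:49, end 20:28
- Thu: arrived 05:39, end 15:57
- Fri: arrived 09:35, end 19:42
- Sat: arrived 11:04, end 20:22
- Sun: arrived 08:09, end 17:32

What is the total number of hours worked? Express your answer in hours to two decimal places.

Mon: 11:25–20:19 = 8 h 54 min; less 45 min break → 8 h 9 min
Tue: 08:47–15:39 = 6 h 52 min; less 45 min break → 6 h 7 min
Wed: 09:49–20:28 = 10 h 39 min; less 45 min break → 9 h 54 min
Thu: 05:39–15:57 = 10 h 18 min; less 45 min break → 9 h 33 min
Fri: 09:35–19:42 = 10 h 7 min; less 45 min break → 9 h 22 min
Sat: 11:04–20:22 = 9 h 18 min; less 45 min break → 8 h 33 min
Sun: 08:09–17:32 = 9 h 23 min; less 45 min break → 8 h 38 min
Total: 8 h 9 min + 6 h 7 min + 9 h 54 min + 9 h 33 min + 9 h 22 min + 8 h 33 min + 8 h 38 min = 60 h 16 min.

60.27 hours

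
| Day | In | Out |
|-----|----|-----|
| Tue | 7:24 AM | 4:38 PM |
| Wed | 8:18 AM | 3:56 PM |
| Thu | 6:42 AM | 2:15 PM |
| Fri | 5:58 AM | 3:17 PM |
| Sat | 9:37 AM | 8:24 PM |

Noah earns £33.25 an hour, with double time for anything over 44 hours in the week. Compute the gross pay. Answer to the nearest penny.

Tue: 7:24 AM–4:38 PM = 9 h 14 min
Wed: 8:18 AM–3:56 PM = 7 h 38 min
Thu: 6:42 AM–2:15 PM = 7 h 33 min
Fri: 5:58 AM–3:17 PM = 9 h 19 min
Sat: 9:37 AM–8:24 PM = 10 h 47 min
Total worked: 44 h 31 min = 2671 min.
Regular 44 h 0 min = 2640 min at £33.25/h; overtime 0 h 31 min = 31 min at £66.50/h.
Pay = (2640 × £33.25 + 31 × £66.50) ÷ 60 = £1497.36.

£1497.36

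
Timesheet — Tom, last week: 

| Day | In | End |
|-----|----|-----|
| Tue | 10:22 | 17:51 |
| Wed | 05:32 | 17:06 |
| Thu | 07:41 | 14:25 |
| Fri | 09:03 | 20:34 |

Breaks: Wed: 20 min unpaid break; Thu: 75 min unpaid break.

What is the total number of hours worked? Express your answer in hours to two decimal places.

35.72 hours

Tue: 10:22–17:51 = 7 h 29 min
Wed: 05:32–17:06 = 11 h 34 min; less 20 min break → 11 h 14 min
Thu: 07:41–14:25 = 6 h 44 min; less 75 min break → 5 h 29 min
Fri: 09:03–20:34 = 11 h 31 min
Total: 7 h 29 min + 11 h 14 min + 5 h 29 min + 11 h 31 min = 35 h 43 min.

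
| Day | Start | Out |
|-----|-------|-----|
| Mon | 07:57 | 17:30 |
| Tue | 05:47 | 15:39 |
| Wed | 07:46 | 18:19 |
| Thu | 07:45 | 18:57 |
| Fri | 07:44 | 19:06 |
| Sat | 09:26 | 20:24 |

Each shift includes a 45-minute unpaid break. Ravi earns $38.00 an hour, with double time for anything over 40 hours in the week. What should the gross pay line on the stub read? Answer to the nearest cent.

Mon: 07:57–17:30 = 9 h 33 min; less 45 min break → 8 h 48 min
Tue: 05:47–15:39 = 9 h 52 min; less 45 min break → 9 h 7 min
Wed: 07:46–18:19 = 10 h 33 min; less 45 min break → 9 h 48 min
Thu: 07:45–18:57 = 11 h 12 min; less 45 min break → 10 h 27 min
Fri: 07:44–19:06 = 11 h 22 min; less 45 min break → 10 h 37 min
Sat: 09:26–20:24 = 10 h 58 min; less 45 min break → 10 h 13 min
Total worked: 59 h 0 min = 3540 min.
Regular 40 h 0 min = 2400 min at $38.00/h; overtime 19 h 0 min = 1140 min at $76.00/h.
Pay = (2400 × $38.00 + 1140 × $76.00) ÷ 60 = $2964.00.

$2964.00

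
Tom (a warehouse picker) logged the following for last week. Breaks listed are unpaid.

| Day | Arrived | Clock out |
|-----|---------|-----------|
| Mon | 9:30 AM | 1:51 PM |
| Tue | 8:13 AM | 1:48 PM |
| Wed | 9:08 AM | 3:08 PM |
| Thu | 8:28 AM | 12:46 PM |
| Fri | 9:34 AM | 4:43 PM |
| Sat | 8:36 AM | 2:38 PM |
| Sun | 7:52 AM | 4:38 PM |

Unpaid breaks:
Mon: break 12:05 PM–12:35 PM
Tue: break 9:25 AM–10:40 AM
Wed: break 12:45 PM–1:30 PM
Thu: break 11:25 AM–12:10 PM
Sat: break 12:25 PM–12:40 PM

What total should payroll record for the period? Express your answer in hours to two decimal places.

38.68 hours

Mon: 9:30 AM–1:51 PM = 4 h 21 min; less 30 min break → 3 h 51 min
Tue: 8:13 AM–1:48 PM = 5 h 35 min; less 75 min break → 4 h 20 min
Wed: 9:08 AM–3:08 PM = 6 h 0 min; less 45 min break → 5 h 15 min
Thu: 8:28 AM–12:46 PM = 4 h 18 min; less 45 min break → 3 h 33 min
Fri: 9:34 AM–4:43 PM = 7 h 9 min
Sat: 8:36 AM–2:38 PM = 6 h 2 min; less 15 min break → 5 h 47 min
Sun: 7:52 AM–4:38 PM = 8 h 46 min
Total: 3 h 51 min + 4 h 20 min + 5 h 15 min + 3 h 33 min + 7 h 9 min + 5 h 47 min + 8 h 46 min = 38 h 41 min.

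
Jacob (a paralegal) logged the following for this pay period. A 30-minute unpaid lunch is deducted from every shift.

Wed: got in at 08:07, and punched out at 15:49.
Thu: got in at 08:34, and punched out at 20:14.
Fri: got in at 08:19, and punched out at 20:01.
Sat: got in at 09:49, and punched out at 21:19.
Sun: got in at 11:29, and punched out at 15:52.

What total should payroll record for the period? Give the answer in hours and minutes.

Wed: 08:07–15:49 = 7 h 42 min; less 30 min break → 7 h 12 min
Thu: 08:34–20:14 = 11 h 40 min; less 30 min break → 11 h 10 min
Fri: 08:19–20:01 = 11 h 42 min; less 30 min break → 11 h 12 min
Sat: 09:49–21:19 = 11 h 30 min; less 30 min break → 11 h 0 min
Sun: 11:29–15:52 = 4 h 23 min; less 30 min break → 3 h 53 min
Total: 7 h 12 min + 11 h 10 min + 11 h 12 min + 11 h 0 min + 3 h 53 min = 44 h 27 min.

44 h 27 min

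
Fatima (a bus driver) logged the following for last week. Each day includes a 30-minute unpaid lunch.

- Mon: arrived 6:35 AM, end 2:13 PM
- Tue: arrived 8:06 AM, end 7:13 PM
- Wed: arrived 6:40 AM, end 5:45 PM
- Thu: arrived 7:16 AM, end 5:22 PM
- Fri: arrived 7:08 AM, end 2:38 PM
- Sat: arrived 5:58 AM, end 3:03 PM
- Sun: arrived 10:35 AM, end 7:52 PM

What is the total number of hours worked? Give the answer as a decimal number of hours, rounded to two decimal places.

Mon: 6:35 AM–2:13 PM = 7 h 38 min; less 30 min break → 7 h 8 min
Tue: 8:06 AM–7:13 PM = 11 h 7 min; less 30 min break → 10 h 37 min
Wed: 6:40 AM–5:45 PM = 11 h 5 min; less 30 min break → 10 h 35 min
Thu: 7:16 AM–5:22 PM = 10 h 6 min; less 30 min break → 9 h 36 min
Fri: 7:08 AM–2:38 PM = 7 h 30 min; less 30 min break → 7 h 0 min
Sat: 5:58 AM–3:03 PM = 9 h 5 min; less 30 min break → 8 h 35 min
Sun: 10:35 AM–7:52 PM = 9 h 17 min; less 30 min break → 8 h 47 min
Total: 7 h 8 min + 10 h 37 min + 10 h 35 min + 9 h 36 min + 7 h 0 min + 8 h 35 min + 8 h 47 min = 62 h 18 min.

62.30 hours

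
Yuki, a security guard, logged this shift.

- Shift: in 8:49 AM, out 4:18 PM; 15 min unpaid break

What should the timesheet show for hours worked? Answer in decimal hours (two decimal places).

7.23 hours

Shift: 8:49 AM–4:18 PM = 7 h 29 min; less 15 min break → 7 h 14 min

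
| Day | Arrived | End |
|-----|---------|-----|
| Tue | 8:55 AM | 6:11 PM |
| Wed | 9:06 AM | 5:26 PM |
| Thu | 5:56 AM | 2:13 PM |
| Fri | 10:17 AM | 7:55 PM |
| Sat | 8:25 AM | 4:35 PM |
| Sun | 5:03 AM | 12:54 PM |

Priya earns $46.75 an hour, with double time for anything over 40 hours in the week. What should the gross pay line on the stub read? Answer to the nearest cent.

Tue: 8:55 AM–6:11 PM = 9 h 16 min
Wed: 9:06 AM–5:26 PM = 8 h 20 min
Thu: 5:56 AM–2:13 PM = 8 h 17 min
Fri: 10:17 AM–7:55 PM = 9 h 38 min
Sat: 8:25 AM–4:35 PM = 8 h 10 min
Sun: 5:03 AM–12:54 PM = 7 h 51 min
Total worked: 51 h 32 min = 3092 min.
Regular 40 h 0 min = 2400 min at $46.75/h; overtime 11 h 32 min = 692 min at $93.50/h.
Pay = (2400 × $46.75 + 692 × $93.50) ÷ 60 = $2948.37.

$2948.37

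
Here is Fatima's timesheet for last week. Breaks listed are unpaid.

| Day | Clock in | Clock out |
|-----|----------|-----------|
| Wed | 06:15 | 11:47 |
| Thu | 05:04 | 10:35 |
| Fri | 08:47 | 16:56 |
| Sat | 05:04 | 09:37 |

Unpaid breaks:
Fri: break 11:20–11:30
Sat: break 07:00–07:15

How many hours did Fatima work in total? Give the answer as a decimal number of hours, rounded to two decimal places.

Wed: 06:15–11:47 = 5 h 32 min
Thu: 05:04–10:35 = 5 h 31 min
Fri: 08:47–16:56 = 8 h 9 min; less 10 min break → 7 h 59 min
Sat: 05:04–09:37 = 4 h 33 min; less 15 min break → 4 h 18 min
Total: 5 h 32 min + 5 h 31 min + 7 h 59 min + 4 h 18 min = 23 h 20 min.

23.33 hours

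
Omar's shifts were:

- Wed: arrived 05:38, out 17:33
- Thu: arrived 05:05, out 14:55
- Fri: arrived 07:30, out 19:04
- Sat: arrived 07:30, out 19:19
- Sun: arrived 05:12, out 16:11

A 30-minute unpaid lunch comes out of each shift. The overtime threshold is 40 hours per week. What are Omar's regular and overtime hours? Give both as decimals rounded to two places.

Wed: 05:38–17:33 = 11 h 55 min; less 30 min break → 11 h 25 min
Thu: 05:05–14:55 = 9 h 50 min; less 30 min break → 9 h 20 min
Fri: 07:30–19:04 = 11 h 34 min; less 30 min break → 11 h 4 min
Sat: 07:30–19:19 = 11 h 49 min; less 30 min break → 11 h 19 min
Sun: 05:12–16:11 = 10 h 59 min; less 30 min break → 10 h 29 min
Total worked: 53 h 37 min = 53.62 h.
Threshold 40 h → overtime 13 h 37 min, regular 40 h 0 min.

Regular 40.00 hours, overtime 13.62 hours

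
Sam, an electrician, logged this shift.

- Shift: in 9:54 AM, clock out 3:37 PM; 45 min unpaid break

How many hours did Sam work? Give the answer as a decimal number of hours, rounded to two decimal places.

Shift: 9:54 AM–3:37 PM = 5 h 43 min; less 45 min break → 4 h 58 min

4.97 hours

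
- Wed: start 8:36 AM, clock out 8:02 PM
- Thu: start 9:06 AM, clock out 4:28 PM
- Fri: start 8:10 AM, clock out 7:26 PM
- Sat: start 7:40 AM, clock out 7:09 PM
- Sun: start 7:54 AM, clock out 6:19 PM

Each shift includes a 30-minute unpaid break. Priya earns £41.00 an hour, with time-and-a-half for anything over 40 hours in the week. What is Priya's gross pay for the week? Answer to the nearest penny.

£2222.20

Wed: 8:36 AM–8:02 PM = 11 h 26 min; less 30 min break → 10 h 56 min
Thu: 9:06 AM–4:28 PM = 7 h 22 min; less 30 min break → 6 h 52 min
Fri: 8:10 AM–7:26 PM = 11 h 16 min; less 30 min break → 10 h 46 min
Sat: 7:40 AM–7:09 PM = 11 h 29 min; less 30 min break → 10 h 59 min
Sun: 7:54 AM–6:19 PM = 10 h 25 min; less 30 min break → 9 h 55 min
Total worked: 49 h 28 min = 2968 min.
Regular 40 h 0 min = 2400 min at £41.00/h; overtime 9 h 28 min = 568 min at £61.50/h.
Pay = (2400 × £41.00 + 568 × £61.50) ÷ 60 = £2222.20.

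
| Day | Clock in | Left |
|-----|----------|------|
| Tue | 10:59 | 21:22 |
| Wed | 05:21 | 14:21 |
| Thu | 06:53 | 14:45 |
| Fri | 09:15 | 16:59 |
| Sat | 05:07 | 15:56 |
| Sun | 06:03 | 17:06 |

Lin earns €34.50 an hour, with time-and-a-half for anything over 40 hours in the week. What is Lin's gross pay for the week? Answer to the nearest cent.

€2251.99

Tue: 10:59–21:22 = 10 h 23 min
Wed: 05:21–14:21 = 9 h 0 min
Thu: 06:53–14:45 = 7 h 52 min
Fri: 09:15–16:59 = 7 h 44 min
Sat: 05:07–15:56 = 10 h 49 min
Sun: 06:03–17:06 = 11 h 3 min
Total worked: 56 h 51 min = 3411 min.
Regular 40 h 0 min = 2400 min at €34.50/h; overtime 16 h 51 min = 1011 min at €51.75/h.
Pay = (2400 × €34.50 + 1011 × €51.75) ÷ 60 = €2251.99.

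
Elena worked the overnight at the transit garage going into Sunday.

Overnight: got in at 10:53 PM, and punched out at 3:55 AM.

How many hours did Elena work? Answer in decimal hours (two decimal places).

5.03 hours

Overnight: 10:53 PM → midnight = 1 h 7 min; midnight → 3:55 AM = 3 h 55 min; span 5 h 2 min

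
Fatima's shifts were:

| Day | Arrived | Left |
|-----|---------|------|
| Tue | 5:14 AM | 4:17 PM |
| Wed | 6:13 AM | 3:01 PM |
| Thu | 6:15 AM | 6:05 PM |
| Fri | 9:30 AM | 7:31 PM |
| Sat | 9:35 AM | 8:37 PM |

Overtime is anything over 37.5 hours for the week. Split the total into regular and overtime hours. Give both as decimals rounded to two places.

Regular 37.50 hours, overtime 15.23 hours

Tue: 5:14 AM–4:17 PM = 11 h 3 min
Wed: 6:13 AM–3:01 PM = 8 h 48 min
Thu: 6:15 AM–6:05 PM = 11 h 50 min
Fri: 9:30 AM–7:31 PM = 10 h 1 min
Sat: 9:35 AM–8:37 PM = 11 h 2 min
Total worked: 52 h 44 min = 52.73 h.
Threshold 37.5 h → overtime 15 h 14 min, regular 37 h 30 min.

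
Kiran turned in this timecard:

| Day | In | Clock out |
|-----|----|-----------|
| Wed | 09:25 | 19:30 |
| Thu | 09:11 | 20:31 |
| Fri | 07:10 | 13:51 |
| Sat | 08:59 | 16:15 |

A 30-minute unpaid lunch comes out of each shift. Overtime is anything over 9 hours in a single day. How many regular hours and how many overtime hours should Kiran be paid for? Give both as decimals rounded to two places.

Regular 30.95 hours, overtime 2.42 hours

Wed: 09:25–19:30 = 10 h 5 min; less 30 min break → 9 h 35 min
Thu: 09:11–20:31 = 11 h 20 min; less 30 min break → 10 h 50 min
Fri: 07:10–13:51 = 6 h 41 min; less 30 min break → 6 h 11 min
Sat: 08:59–16:15 = 7 h 16 min; less 30 min break → 6 h 46 min
Wed reg 9 h 0 min / OT 0 h 35 min; Thu reg 9 h 0 min / OT 1 h 50 min; Fri reg 6 h 11 min / OT 0 h 0 min; Sat reg 6 h 46 min / OT 0 h 0 min.
Totals: regular 30 h 57 min, overtime 2 h 25 min.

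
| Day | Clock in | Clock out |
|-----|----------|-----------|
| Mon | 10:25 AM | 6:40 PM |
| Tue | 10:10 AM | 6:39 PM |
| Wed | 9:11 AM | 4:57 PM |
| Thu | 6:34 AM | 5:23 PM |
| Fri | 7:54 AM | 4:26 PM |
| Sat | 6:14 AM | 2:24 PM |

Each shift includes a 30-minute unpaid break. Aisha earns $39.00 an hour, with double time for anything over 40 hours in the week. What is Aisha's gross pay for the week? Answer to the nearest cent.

$2263.30

Mon: 10:25 AM–6:40 PM = 8 h 15 min; less 30 min break → 7 h 45 min
Tue: 10:10 AM–6:39 PM = 8 h 29 min; less 30 min break → 7 h 59 min
Wed: 9:11 AM–4:57 PM = 7 h 46 min; less 30 min break → 7 h 16 min
Thu: 6:34 AM–5:23 PM = 10 h 49 min; less 30 min break → 10 h 19 min
Fri: 7:54 AM–4:26 PM = 8 h 32 min; less 30 min break → 8 h 2 min
Sat: 6:14 AM–2:24 PM = 8 h 10 min; less 30 min break → 7 h 40 min
Total worked: 49 h 1 min = 2941 min.
Regular 40 h 0 min = 2400 min at $39.00/h; overtime 9 h 1 min = 541 min at $78.00/h.
Pay = (2400 × $39.00 + 541 × $78.00) ÷ 60 = $2263.30.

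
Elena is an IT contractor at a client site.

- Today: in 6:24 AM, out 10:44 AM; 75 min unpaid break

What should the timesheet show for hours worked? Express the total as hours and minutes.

Today: 6:24 AM–10:44 AM = 4 h 20 min; less 75 min break → 3 h 5 min

3 h 5 min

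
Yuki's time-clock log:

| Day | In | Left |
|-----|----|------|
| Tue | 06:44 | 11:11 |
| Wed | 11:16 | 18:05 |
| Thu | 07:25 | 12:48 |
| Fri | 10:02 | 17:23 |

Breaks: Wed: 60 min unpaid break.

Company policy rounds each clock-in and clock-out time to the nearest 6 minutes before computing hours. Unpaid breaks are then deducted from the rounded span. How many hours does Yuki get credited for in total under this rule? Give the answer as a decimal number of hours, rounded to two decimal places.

Tue: in 06:44→06:42, out 11:11→11:12; 4 h 30 min
Wed: in 11:16→11:18, out 18:05→18:06; 6 h 48 min − 60 min = 5 h 48 min
Thu: in 07:25→07:24, out 12:48→12:48; 5 h 24 min
Fri: in 10:02→10:00, out 17:23→17:24; 7 h 24 min
Total credited: 23 h 6 min.

23.10 hours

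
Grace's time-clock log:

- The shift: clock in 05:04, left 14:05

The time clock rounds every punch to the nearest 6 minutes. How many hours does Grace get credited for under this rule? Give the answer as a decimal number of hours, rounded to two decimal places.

The shift: in 05:04→05:06, out 14:05→14:06; 9 h 0 min

9.00 hours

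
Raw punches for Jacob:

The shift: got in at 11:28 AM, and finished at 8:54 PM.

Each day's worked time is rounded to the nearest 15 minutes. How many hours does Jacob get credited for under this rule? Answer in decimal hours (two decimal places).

The shift: 11:28 AM–8:54 PM = 9 h 26 min → rounds to 9 h 30 min

9.50 hours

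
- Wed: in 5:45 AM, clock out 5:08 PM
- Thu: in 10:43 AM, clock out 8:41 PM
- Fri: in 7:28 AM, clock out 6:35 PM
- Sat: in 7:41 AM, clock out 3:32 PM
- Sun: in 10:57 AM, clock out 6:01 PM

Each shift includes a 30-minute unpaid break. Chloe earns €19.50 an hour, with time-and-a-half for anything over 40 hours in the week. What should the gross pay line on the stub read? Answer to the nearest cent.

Wed: 5:45 AM–5:08 PM = 11 h 23 min; less 30 min break → 10 h 53 min
Thu: 10:43 AM–8:41 PM = 9 h 58 min; less 30 min break → 9 h 28 min
Fri: 7:28 AM–6:35 PM = 11 h 7 min; less 30 min break → 10 h 37 min
Sat: 7:41 AM–3:32 PM = 7 h 51 min; less 30 min break → 7 h 21 min
Sun: 10:57 AM–6:01 PM = 7 h 4 min; less 30 min break → 6 h 34 min
Total worked: 44 h 53 min = 2693 min.
Regular 40 h 0 min = 2400 min at €19.50/h; overtime 4 h 53 min = 293 min at €29.25/h.
Pay = (2400 × €19.50 + 293 × €29.25) ÷ 60 = €922.84.

€922.84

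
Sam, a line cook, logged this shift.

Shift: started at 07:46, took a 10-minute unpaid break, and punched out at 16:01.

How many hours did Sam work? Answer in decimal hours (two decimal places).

8.08 hours

Shift: 07:46–16:01 = 8 h 15 min; less 10 min break → 8 h 5 min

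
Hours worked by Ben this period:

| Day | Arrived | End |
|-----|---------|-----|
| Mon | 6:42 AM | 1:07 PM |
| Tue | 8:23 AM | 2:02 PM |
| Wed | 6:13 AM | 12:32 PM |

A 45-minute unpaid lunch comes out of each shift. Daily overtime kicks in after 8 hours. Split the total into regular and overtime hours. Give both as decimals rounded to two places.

Regular 16.13 hours, overtime 0.00 hours

Mon: 6:42 AM–1:07 PM = 6 h 25 min; less 45 min break → 5 h 40 min
Tue: 8:23 AM–2:02 PM = 5 h 39 min; less 45 min break → 4 h 54 min
Wed: 6:13 AM–12:32 PM = 6 h 19 min; less 45 min break → 5 h 34 min
Mon reg 5 h 40 min / OT 0 h 0 min; Tue reg 4 h 54 min / OT 0 h 0 min; Wed reg 5 h 34 min / OT 0 h 0 min.
Totals: regular 16 h 8 min, overtime 0 h 0 min.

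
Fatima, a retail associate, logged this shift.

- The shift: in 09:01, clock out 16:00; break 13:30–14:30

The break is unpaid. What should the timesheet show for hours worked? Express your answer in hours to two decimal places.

The shift: 09:01–16:00 = 6 h 59 min; less 60 min break → 5 h 59 min

5.98 hours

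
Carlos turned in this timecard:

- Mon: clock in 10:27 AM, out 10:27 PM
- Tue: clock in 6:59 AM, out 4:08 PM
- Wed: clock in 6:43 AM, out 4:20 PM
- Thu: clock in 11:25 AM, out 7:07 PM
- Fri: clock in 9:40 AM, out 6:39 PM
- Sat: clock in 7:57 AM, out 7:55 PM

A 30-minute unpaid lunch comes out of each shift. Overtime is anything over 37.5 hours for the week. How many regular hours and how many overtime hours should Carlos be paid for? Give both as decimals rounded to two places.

Mon: 10:27 AM–10:27 PM = 12 h 0 min; less 30 min break → 11 h 30 min
Tue: 6:59 AM–4:08 PM = 9 h 9 min; less 30 min break → 8 h 39 min
Wed: 6:43 AM–4:20 PM = 9 h 37 min; less 30 min break → 9 h 7 min
Thu: 11:25 AM–7:07 PM = 7 h 42 min; less 30 min break → 7 h 12 min
Fri: 9:40 AM–6:39 PM = 8 h 59 min; less 30 min break → 8 h 29 min
Sat: 7:57 AM–7:55 PM = 11 h 58 min; less 30 min break → 11 h 28 min
Total worked: 56 h 25 min = 56.42 h.
Threshold 37.5 h → overtime 18 h 55 min, regular 37 h 30 min.

Regular 37.50 hours, overtime 18.92 hours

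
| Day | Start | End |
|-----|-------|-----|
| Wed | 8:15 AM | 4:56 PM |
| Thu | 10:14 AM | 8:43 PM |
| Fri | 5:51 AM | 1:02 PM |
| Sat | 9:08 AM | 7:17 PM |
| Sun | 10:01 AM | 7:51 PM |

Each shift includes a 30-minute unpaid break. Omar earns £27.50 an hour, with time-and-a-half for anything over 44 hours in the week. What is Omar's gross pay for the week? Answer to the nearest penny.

Wed: 8:15 AM–4:56 PM = 8 h 41 min; less 30 min break → 8 h 11 min
Thu: 10:14 AM–8:43 PM = 10 h 29 min; less 30 min break → 9 h 59 min
Fri: 5:51 AM–1:02 PM = 7 h 11 min; less 30 min break → 6 h 41 min
Sat: 9:08 AM–7:17 PM = 10 h 9 min; less 30 min break → 9 h 39 min
Sun: 10:01 AM–7:51 PM = 9 h 50 min; less 30 min break → 9 h 20 min
Total worked: 43 h 50 min = 2630 min.
Regular 43 h 50 min = 2630 min at £27.50/h; overtime 0 h 0 min = 0 min at £41.25/h.
Pay = (2630 × £27.50 + 0 × £41.25) ÷ 60 = £1205.42.

£1205.42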